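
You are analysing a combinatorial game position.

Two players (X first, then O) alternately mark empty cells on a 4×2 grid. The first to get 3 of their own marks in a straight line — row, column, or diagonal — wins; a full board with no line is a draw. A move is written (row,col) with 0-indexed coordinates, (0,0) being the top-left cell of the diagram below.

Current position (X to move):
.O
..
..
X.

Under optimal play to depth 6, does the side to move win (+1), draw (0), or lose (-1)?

p1 X@[.O/../../X.]: (0,0)[XO/../../X.]+0* (1,0)[.O/X./../X.]+0 (1,1)[.O/.X/../X.]+0 (2,0)[.O/../X./X.]+0 (2,1)[.O/../.X/X.]+0 (3,1)[.O/../../XX]+0
p2 O@[XO/../../X.]: (1,0)[XO/O./../X.]+0* (1,1)[XO/.O/../X.]+0 (2,0)[XO/../O./X.]+0 (2,1)[XO/../.O/X.]+0 (3,1)[XO/../../XO]+0
p3 X@[XO/O./../X.]: (1,1)[XO/OX/../X.]+0* (2,0)[XO/O./X./X.]+0 (2,1)[XO/O./.X/X.]+0 (3,1)[XO/O./../XX]+0
p4 O@[XO/OX/../X.]: (2,0)[XO/OX/O./X.]+0* (2,1)[XO/OX/.O/X.]+0 (3,1)[XO/OX/../XO]+0
p5 X@[XO/OX/O./X.]: (2,1)[XO/OX/OX/X.]+0* (3,1)[XO/OX/O./XX]+0
p6 O@[XO/OX/OX/X.]: (3,1)[XO/OX/OX/XO]+0*
p7 X@[XO/OX/OX/XO] terminal +0; root [.O/../../X.] d6

value(.O/../../X., X) = 0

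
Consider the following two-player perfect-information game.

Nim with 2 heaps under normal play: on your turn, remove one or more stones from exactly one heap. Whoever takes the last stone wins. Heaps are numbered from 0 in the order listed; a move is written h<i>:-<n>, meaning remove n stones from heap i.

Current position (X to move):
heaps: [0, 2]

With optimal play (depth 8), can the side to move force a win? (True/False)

X winning at [(0,2)]: True

p1 X@[(0,2)]: h1:-1[(0,1)]-1 h1:-2[(0,0)]+1*
p2 O@[(0,0)] terminal -1; root [(0,2)] d8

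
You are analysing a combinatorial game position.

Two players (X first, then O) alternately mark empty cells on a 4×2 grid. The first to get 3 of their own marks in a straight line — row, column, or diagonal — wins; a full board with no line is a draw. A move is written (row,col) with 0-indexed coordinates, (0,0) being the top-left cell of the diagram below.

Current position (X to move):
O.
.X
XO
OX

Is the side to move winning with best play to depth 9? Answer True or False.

X winning at [O./.X/XO/OX]: False

p1 X@[O./.X/XO/OX]: (0,1)[OX/.X/XO/OX]+0* (1,0)[O./XX/XO/OX]+0
p2 O@[OX/.X/XO/OX]: (1,0)[OX/OX/XO/OX]+0*
p3 X@[OX/OX/XO/OX] terminal +0; root [O./.X/XO/OX] d9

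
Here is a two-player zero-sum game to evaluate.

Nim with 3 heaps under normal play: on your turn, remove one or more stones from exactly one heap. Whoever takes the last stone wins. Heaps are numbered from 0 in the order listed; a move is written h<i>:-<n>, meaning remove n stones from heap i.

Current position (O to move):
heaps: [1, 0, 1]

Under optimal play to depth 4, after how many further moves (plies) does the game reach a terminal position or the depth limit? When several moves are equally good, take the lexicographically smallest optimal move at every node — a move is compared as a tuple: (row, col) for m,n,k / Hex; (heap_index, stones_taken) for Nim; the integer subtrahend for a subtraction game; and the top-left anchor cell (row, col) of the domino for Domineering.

ply 1, O at (1,0,1) | h0:-1=-1→(0,0,1)*; h2:-1=-1→(1,0,0)
ply 2, X at (0,0,1) | h2:-1=+1→(0,0,0)*
ply 3: (0,0,0) is terminal -1 (O); from (1,0,1) depth 4

PV length from [(1,0,1)]: 2 plies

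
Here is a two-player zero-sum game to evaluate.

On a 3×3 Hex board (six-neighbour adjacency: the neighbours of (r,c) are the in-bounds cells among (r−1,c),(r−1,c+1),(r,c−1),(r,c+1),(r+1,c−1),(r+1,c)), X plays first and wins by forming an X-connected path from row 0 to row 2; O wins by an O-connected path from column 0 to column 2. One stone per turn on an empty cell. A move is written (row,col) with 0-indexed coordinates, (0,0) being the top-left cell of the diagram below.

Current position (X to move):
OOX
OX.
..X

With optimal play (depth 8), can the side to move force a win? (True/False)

[OOX/OX./..X] X move#1: (1,2):+1/OOX/OXX/..X*, (2,0):+1/OOX/OX./X.X, (2,1):+1/OOX/OX./.XX
[OOX/OXX/..X] end (terminal -1, O#2); searched OOX/OX./..X to 8

X winning at [OOX/OX./..X]: True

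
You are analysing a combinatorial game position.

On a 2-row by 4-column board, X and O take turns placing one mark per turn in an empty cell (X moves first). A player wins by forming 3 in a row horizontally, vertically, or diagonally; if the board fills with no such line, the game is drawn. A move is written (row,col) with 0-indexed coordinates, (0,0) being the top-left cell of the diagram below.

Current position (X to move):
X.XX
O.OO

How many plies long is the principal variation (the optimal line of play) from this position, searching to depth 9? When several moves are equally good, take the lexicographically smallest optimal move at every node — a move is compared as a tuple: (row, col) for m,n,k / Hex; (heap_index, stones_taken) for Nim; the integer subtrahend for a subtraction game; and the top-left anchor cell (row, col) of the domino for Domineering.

PV length from [X.XX/O.OO]: 1 ply

ply 1, X at X.XX/O.OO | (0,1)=+1→XXXX/O.OO*; (1,1)=+0→X.XX/OXOO
ply 2: XXXX/O.OO is terminal -1 (O); from X.XX/O.OO depth 9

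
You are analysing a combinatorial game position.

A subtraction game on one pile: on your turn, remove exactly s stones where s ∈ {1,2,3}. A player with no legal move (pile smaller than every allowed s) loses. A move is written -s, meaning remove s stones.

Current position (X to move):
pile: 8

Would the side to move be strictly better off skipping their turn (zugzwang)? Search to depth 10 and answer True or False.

zugzwang(8, X) = True

ply 1, X at 8 | -1=-1→7*; -2=-1→6; -3=-1→5
ply 2, O at 7 | -1=-1→6; -2=-1→5; -3=+1→4*
ply 3, X at 4 | -1=-1→3*; -2=-1→2; -3=-1→1
ply 4, O at 3 | -1=-1→2; -2=-1→1; -3=+1→0*
ply 5: 0 is terminal -1 (X); from 8 depth 10
suppose X passes — search the same position with O to move:
pass> ply 1, O at 8 | -1=-1→7*; -2=-1→6; -3=-1→5
pass> ply 2, X at 7 | -1=-1→6; -2=-1→5; -3=+1→4*
pass> ply 3, O at 4 | -1=-1→3*; -2=-1→2; -3=-1→1
pass> ply 4, X at 3 | -1=-1→2; -2=-1→1; -3=+1→0*
pass> ply 5: 0 is terminal -1 (O); from 8 depth 10
for X: play -1, pass +1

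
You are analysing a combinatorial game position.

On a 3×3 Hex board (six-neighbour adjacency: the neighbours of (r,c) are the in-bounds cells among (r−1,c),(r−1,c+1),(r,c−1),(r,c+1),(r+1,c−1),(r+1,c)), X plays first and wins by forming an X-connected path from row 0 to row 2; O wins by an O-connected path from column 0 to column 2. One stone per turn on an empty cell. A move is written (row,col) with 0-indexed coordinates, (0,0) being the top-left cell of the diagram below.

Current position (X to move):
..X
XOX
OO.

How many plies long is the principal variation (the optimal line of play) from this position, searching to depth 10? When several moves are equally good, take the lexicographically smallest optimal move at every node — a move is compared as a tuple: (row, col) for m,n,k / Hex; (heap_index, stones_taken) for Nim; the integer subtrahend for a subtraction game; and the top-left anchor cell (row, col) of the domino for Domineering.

PV length from [..X/XOX/OO.]: 1 ply

[..X/XOX/OO.] X move#1: (0,0):-1/X.X/XOX/OO., (0,1):-1/.XX/XOX/OO., (2,2):+1/..X/XOX/OOX*
[..X/XOX/OOX] end (terminal -1, O#2); searched ..X/XOX/OO. to 10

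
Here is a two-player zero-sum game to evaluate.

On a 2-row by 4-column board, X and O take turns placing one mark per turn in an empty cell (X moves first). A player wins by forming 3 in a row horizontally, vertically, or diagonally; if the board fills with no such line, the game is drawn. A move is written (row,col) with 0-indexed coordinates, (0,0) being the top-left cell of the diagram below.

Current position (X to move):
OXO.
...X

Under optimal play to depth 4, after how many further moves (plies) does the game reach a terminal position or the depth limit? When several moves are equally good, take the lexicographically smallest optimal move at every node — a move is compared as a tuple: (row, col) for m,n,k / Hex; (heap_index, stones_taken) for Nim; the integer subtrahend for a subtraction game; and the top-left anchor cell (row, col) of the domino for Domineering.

[OXO./...X] X move#1: (0,3):+0/OXOX/...X*, (1,0):+0/OXO./X..X, (1,1):+0/OXO./.X.X, (1,2):+0/OXO./..XX
[OXOX/...X] O move#2: (1,0):+0/OXOX/O..X*, (1,1):+0/OXOX/.O.X, (1,2):+0/OXOX/..OX
[OXOX/O..X] X move#3: (1,1):+0/OXOX/OX.X*, (1,2):+0/OXOX/O.XX
[OXOX/OX.X] O move#4: (1,2):+0/OXOX/OXOX*
[OXOX/OXOX] end (terminal +0, X#5); searched OXO./...X to 4

PV length from [OXO./...X]: 4 plies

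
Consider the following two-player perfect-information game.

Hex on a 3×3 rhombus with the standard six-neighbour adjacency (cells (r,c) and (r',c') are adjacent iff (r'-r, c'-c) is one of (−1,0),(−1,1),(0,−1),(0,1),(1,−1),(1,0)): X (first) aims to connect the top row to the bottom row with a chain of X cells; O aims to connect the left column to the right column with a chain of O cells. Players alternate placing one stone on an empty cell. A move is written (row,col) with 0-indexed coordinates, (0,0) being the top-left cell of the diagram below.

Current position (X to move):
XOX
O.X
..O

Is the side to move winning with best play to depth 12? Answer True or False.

X winning at [XOX/O.X/..O]: True

ply 1, X at XOX/O.X/..O | (1,1)=+1→XOX/OXX/..O*; (2,0)=+1→XOX/O.X/X.O; (2,1)=+1→XOX/O.X/.XO
ply 2, O at XOX/OXX/..O | (2,0)=-1→XOX/OXX/O.O*; (2,1)=-1→XOX/OXX/.OO
ply 3, X at XOX/OXX/O.O | (2,1)=+1→XOX/OXX/OXO*
ply 4: XOX/OXX/OXO is terminal -1 (O); from XOX/O.X/..O depth 12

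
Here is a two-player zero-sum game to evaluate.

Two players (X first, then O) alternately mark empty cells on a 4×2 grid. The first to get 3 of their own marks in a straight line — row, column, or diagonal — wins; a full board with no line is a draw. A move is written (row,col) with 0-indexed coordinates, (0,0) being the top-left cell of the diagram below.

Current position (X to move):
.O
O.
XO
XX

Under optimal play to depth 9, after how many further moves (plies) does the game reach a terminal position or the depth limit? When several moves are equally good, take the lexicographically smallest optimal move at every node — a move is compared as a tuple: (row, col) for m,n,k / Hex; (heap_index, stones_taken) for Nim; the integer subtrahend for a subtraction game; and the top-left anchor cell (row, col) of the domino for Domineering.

[.O/O./XO/XX] X move#1: (0,0):-1/XO/O./XO/XX, (1,1):+0/.O/OX/XO/XX*
[.O/OX/XO/XX] O move#2: (0,0):+0/OO/OX/XO/XX*
[OO/OX/XO/XX] end (terminal +0, X#3); searched .O/O./XO/XX to 9

PV length from [.O/O./XO/XX]: 2 plies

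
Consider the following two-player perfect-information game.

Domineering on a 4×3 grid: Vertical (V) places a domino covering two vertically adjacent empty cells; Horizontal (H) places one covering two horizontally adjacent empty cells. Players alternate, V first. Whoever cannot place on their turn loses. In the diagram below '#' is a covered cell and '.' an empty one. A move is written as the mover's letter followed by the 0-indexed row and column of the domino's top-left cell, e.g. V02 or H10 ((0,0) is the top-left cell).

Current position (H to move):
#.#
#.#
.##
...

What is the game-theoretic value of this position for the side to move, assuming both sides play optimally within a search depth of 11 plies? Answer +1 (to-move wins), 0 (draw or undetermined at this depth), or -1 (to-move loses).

value(#.#/#.#/.##/..., H) = -1

[#.#/#.#/.##/...] H move#1: H30:-1/#.#/#.#/.##/##.*, H31:-1/#.#/#.#/.##/.##
[#.#/#.#/.##/##.] V move#2: V01:+1/###/###/.##/##.*
[###/###/.##/##.] end (terminal -1, H#3); searched #.#/#.#/.##/... to 11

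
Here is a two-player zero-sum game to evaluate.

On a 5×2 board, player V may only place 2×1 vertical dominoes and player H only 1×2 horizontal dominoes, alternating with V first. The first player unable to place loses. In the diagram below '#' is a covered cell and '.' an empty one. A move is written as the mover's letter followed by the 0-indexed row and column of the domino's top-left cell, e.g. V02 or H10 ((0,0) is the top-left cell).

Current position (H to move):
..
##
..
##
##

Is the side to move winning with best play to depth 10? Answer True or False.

H winning at [../##/../##/##]: True

p1 H@[../##/../##/##]: H00[##/##/../##/##]+1* H20[../##/##/##/##]+1
p2 V@[##/##/../##/##] terminal -1; root [../##/../##/##] d10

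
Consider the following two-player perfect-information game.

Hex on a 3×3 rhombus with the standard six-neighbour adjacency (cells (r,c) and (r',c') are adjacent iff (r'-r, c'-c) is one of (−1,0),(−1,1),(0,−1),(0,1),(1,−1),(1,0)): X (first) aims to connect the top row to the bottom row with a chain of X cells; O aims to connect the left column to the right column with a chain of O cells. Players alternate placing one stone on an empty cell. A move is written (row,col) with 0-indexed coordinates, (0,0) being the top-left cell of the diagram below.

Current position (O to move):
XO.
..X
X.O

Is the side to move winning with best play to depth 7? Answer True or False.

ply 1, O at XO./..X/X.O | (0,2)=-1→XOO/..X/X.O*; (1,0)=-1→XO./O.X/X.O; (1,1)=-1→XO./.OX/X.O; (2,1)=-1→XO./..X/XOO
ply 2, X at XOO/..X/X.O | (1,0)=+1→XOO/X.X/X.O*; (1,1)=-1→XOO/.XX/X.O; (2,1)=-1→XOO/..X/XXO
ply 3: XOO/X.X/X.O is terminal -1 (O); from XO./..X/X.O depth 7

O winning at [XO./..X/X.O]: False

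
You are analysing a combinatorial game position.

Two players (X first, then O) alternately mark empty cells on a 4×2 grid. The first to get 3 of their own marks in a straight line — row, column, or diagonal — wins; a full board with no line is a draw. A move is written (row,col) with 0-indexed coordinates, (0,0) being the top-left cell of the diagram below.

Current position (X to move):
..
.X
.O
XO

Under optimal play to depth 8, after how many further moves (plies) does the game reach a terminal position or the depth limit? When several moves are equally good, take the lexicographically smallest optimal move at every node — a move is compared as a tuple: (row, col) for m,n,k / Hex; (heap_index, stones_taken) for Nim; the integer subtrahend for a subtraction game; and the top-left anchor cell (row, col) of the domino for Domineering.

PV length from [../.X/.O/XO]: 4 plies

ply 1, X at ../.X/.O/XO | (0,0)=+0→X./.X/.O/XO*; (0,1)=+0→.X/.X/.O/XO; (1,0)=+0→../XX/.O/XO; (2,0)=+0→../.X/XO/XO
ply 2, O at X./.X/.O/XO | (0,1)=+0→XO/.X/.O/XO*; (1,0)=+0→X./OX/.O/XO; (2,0)=+0→X./.X/OO/XO
ply 3, X at XO/.X/.O/XO | (1,0)=+0→XO/XX/.O/XO*; (2,0)=+0→XO/.X/XO/XO
ply 4, O at XO/XX/.O/XO | (2,0)=+0→XO/XX/OO/XO*
ply 5: XO/XX/OO/XO is terminal +0 (X); from ../.X/.O/XO depth 8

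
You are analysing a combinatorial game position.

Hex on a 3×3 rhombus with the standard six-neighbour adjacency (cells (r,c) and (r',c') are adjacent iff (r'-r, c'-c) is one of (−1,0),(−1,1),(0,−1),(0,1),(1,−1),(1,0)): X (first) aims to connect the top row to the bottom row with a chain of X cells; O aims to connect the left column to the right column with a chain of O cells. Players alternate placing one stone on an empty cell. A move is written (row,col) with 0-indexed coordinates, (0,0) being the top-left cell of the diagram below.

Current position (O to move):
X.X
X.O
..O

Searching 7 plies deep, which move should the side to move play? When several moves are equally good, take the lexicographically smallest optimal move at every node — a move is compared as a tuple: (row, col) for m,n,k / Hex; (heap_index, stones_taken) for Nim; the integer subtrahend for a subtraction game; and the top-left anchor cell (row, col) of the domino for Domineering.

ply 1, O at X.X/X.O/..O | (0,1)=-1→XOX/X.O/..O; (1,1)=-1→X.X/XOO/..O; (2,0)=+1→X.X/X.O/O.O*; (2,1)=-1→X.X/X.O/.OO
ply 2, X at X.X/X.O/O.O | (0,1)=-1→XXX/X.O/O.O*; (1,1)=-1→X.X/XXO/O.O; (2,1)=-1→X.X/X.O/OXO
ply 3, O at XXX/X.O/O.O | (1,1)=+1→XXX/XOO/O.O*; (2,1)=+1→XXX/X.O/OOO
ply 4: XXX/XOO/O.O is terminal -1 (X); from X.X/X.O/..O depth 7

O's best at [X.X/X.O/..O]: (2,0)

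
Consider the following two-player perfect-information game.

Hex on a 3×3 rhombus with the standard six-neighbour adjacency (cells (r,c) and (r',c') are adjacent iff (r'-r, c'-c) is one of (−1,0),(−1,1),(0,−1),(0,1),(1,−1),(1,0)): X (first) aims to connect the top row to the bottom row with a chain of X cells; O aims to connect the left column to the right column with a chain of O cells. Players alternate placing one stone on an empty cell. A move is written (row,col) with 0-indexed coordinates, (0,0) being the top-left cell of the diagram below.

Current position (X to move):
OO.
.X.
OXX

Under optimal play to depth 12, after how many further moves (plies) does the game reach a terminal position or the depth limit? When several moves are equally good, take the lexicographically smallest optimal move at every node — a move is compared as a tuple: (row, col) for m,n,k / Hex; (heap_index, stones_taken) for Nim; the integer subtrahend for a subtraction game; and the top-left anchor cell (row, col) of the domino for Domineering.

[OO./.X./OXX] X move#1: (0,2):+1/OOX/.X./OXX*, (1,0):-1/OO./XX./OXX, (1,2):-1/OO./.XX/OXX
[OOX/.X./OXX] end (terminal -1, O#2); searched OO./.X./OXX to 12

PV length from [OO./.X./OXX]: 1 ply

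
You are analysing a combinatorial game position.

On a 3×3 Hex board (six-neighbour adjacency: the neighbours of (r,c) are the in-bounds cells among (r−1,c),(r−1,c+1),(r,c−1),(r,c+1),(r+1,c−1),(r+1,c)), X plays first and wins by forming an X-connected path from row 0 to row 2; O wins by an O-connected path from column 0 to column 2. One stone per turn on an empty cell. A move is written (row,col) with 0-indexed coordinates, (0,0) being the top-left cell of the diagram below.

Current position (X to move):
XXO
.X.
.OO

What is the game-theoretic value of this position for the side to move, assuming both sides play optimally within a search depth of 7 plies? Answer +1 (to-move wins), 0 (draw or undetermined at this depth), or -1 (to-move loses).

[XXO/.X./.OO] X move#1: (1,0):-1/XXO/XX./.OO, (1,2):-1/XXO/.XX/.OO, (2,0):+1/XXO/.X./XOO*
[XXO/.X./XOO] end (terminal -1, O#2); searched XXO/.X./.OO to 7

value(XXO/.X./.OO, X) = +1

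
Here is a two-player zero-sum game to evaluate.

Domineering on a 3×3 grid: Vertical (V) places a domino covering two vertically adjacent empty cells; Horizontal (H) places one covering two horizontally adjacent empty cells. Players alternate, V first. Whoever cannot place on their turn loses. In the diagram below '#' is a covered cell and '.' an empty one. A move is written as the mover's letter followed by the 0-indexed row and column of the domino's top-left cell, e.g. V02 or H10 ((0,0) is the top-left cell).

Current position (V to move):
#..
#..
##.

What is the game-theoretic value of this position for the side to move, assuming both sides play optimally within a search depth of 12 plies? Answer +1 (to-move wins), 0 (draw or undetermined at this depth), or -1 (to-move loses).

value(#../#../##., V) = +1

ply 1, V at #../#../##. | V01=+1→##./##./##.*; V02=+1→#.#/#.#/##.; V12=-1→#../#.#/###
ply 2: ##./##./##. is terminal -1 (H); from #../#../##. depth 12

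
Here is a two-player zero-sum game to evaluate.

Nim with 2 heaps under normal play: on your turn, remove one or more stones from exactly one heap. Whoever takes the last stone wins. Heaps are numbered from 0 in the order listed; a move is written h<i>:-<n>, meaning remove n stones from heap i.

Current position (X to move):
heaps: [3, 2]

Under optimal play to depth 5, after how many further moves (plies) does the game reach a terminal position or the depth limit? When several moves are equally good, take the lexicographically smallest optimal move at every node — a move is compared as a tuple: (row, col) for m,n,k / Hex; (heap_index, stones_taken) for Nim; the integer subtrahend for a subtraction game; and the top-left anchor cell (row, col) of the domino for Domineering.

PV length from [(3,2)]: 5 plies

[(3,2)] X move#1: h0:-1:+1/(2,2)*, h0:-2:-1/(1,2), h0:-3:-1/(0,2), h1:-1:-1/(3,1), h1:-2:-1/(3,0)
[(2,2)] O move#2: h0:-1:-1/(1,2)*, h0:-2:-1/(0,2), h1:-1:-1/(2,1), h1:-2:-1/(2,0)
[(1,2)] X move#3: h0:-1:-1/(0,2), h1:-1:+1/(1,1)*, h1:-2:-1/(1,0)
[(1,1)] O move#4: h0:-1:-1/(0,1)*, h1:-1:-1/(1,0)
[(0,1)] X move#5: h1:-1:+1/(0,0)*
[(0,0)] end (terminal -1, O#6); searched (3,2) to 5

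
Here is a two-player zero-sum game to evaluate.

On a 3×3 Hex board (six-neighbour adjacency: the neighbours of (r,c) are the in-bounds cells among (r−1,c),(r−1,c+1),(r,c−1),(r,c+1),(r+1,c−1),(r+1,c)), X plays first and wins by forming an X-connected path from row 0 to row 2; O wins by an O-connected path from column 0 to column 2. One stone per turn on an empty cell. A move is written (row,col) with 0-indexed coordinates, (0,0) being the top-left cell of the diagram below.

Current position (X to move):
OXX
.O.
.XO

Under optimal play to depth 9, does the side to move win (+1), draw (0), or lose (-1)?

[OXX/.O./.XO] X move#1: (1,0):+1/OXX/XO./.XO*, (1,2):+1/OXX/.OX/.XO, (2,0):+1/OXX/.O./XXO
[OXX/XO./.XO] O move#2: (1,2):-1/OXX/XOO/.XO*, (2,0):-1/OXX/XO./OXO
[OXX/XOO/.XO] X move#3: (2,0):+1/OXX/XOO/XXO*
[OXX/XOO/XXO] end (terminal -1, O#4); searched OXX/.O./.XO to 9

value(OXX/.O./.XO, X) = +1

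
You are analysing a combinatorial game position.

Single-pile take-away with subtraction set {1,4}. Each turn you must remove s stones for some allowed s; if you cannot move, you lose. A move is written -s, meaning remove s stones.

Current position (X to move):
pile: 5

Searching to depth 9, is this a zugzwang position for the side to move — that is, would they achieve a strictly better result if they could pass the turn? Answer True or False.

zugzwang(5, X) = True

p1 X@[5]: -1[4]-1* -4[1]-1
p2 O@[4]: -1[3]-1 -4[0]+1*
p3 X@[0] terminal -1; root [5] d9
if X skipped the turn, O would face:
~ p1 O@[5]: -1[4]-1* -4[1]-1
~ p2 X@[4]: -1[3]-1 -4[0]+1*
~ p3 O@[0] terminal -1; root [5] d9
compare (X): move=-1 vs pass=+1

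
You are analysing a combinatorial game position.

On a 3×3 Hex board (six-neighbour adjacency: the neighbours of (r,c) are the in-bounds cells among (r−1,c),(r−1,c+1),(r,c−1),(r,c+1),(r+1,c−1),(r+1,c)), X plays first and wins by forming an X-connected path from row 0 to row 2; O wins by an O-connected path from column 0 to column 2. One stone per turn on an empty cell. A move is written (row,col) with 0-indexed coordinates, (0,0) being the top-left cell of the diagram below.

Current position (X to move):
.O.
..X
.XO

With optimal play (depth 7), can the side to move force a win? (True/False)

X winning at [.O./..X/.XO]: True

p1 X@[.O./..X/.XO]: (0,0)[XO./..X/.XO]+1* (0,2)[.OX/..X/.XO]+1 (1,0)[.O./X.X/.XO]+1 (1,1)[.O./.XX/.XO]-1 (2,0)[.O./..X/XXO]-1
p2 O@[XO./..X/.XO]: (0,2)[XOO/..X/.XO]-1* (1,0)[XO./O.X/.XO]-1 (1,1)[XO./.OX/.XO]-1 (2,0)[XO./..X/OXO]-1
p3 X@[XOO/..X/.XO]: (1,0)[XOO/X.X/.XO]+1* (1,1)[XOO/.XX/.XO]-1 (2,0)[XOO/..X/XXO]-1
p4 O@[XOO/X.X/.XO]: (1,1)[XOO/XOX/.XO]-1* (2,0)[XOO/X.X/OXO]-1
p5 X@[XOO/XOX/.XO]: (2,0)[XOO/XOX/XXO]+1*
p6 O@[XOO/XOX/XXO] terminal -1; root [.O./..X/.XO] d7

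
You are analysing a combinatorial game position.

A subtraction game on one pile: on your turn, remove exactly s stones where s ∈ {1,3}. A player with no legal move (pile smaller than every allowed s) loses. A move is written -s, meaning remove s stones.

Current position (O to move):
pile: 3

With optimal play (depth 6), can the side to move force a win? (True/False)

ply 1, O at 3 | -1=+1→2*; -3=+1→0
ply 2, X at 2 | -1=-1→1*
ply 3, O at 1 | -1=+1→0*
ply 4: 0 is terminal -1 (X); from 3 depth 6

O winning at [3]: True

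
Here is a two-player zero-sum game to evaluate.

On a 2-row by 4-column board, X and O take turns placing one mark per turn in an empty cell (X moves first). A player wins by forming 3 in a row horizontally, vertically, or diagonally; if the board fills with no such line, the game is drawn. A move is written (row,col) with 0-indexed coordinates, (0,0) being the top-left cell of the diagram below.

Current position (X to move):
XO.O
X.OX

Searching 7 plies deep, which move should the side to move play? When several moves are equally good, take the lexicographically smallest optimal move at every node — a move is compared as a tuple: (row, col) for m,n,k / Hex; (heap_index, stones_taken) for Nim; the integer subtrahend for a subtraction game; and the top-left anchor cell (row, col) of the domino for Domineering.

p1 X@[XO.O/X.OX]: (0,2)[XOXO/X.OX]+0* (1,1)[XO.O/XXOX]-1
p2 O@[XOXO/X.OX]: (1,1)[XOXO/XOOX]+0*
p3 X@[XOXO/XOOX] terminal +0; root [XO.O/X.OX] d7

X's best at [XO.O/X.OX]: (0,2)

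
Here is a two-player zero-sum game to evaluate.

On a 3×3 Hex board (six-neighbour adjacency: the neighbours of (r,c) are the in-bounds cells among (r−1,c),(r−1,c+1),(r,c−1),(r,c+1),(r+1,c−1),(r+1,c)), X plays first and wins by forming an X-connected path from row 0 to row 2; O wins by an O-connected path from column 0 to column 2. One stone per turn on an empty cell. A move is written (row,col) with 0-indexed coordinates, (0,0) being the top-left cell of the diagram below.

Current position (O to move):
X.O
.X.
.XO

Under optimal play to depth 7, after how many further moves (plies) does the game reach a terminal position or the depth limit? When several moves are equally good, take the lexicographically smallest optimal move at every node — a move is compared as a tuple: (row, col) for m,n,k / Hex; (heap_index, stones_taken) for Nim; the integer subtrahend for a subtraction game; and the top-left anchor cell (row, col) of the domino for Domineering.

[X.O/.X./.XO] O move#1: (0,1):-1/XOO/.X./.XO*, (1,0):-1/X.O/OX./.XO, (1,2):-1/X.O/.XO/.XO, (2,0):-1/X.O/.X./OXO
[XOO/.X./.XO] X move#2: (1,0):+1/XOO/XX./.XO*, (1,2):-1/XOO/.XX/.XO, (2,0):-1/XOO/.X./XXO
[XOO/XX./.XO] end (terminal -1, O#3); searched X.O/.X./.XO to 7

PV length from [X.O/.X./.XO]: 2 plies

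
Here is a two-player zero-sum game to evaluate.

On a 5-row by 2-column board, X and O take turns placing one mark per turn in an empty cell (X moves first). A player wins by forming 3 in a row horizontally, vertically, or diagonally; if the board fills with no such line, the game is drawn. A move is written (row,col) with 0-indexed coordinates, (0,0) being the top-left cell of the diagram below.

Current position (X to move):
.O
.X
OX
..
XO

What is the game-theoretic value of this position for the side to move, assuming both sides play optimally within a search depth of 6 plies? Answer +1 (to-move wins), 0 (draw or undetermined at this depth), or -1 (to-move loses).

value(.O/.X/OX/../XO, X) = +1

ply 1, X at .O/.X/OX/../XO | (0,0)=+0→XO/.X/OX/../XO; (1,0)=+0→.O/XX/OX/../XO; (3,0)=+0→.O/.X/OX/X./XO; (3,1)=+1→.O/.X/OX/.X/XO*
ply 2: .O/.X/OX/.X/XO is terminal -1 (O); from .O/.X/OX/../XO depth 6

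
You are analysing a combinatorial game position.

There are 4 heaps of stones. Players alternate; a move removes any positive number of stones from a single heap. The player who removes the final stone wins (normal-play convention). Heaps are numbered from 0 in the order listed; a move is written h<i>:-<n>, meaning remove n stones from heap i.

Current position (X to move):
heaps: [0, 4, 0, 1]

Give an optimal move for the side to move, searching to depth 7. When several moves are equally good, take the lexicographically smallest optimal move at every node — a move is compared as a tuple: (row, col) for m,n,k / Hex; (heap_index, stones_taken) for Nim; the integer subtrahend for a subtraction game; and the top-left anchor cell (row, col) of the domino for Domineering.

p1 X@[(0,4,0,1)]: h1:-1[(0,3,0,1)]-1 h1:-2[(0,2,0,1)]-1 h1:-3[(0,1,0,1)]+1* h1:-4[(0,0,0,1)]-1 h3:-1[(0,4,0,0)]-1
p2 O@[(0,1,0,1)]: h1:-1[(0,0,0,1)]-1* h3:-1[(0,1,0,0)]-1
p3 X@[(0,0,0,1)]: h3:-1[(0,0,0,0)]+1*
p4 O@[(0,0,0,0)] terminal -1; root [(0,4,0,1)] d7

X's best at [(0,4,0,1)]: h1:-3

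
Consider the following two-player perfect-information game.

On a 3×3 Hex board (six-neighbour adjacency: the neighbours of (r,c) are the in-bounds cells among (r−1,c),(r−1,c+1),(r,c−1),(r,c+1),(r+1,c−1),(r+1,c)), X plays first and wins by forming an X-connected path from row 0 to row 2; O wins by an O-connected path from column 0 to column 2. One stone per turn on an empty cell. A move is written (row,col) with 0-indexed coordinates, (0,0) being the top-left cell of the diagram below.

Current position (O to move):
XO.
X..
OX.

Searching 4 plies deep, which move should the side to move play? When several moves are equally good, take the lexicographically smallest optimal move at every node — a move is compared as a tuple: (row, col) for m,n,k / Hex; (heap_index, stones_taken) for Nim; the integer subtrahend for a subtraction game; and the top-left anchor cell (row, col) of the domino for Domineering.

[XO./X../OX.] O move#1: (0,2):-1/XOO/X../OX., (1,1):+1/XO./XO./OX.*, (1,2):-1/XO./X.O/OX., (2,2):-1/XO./X../OXO
[XO./XO./OX.] X move#2: (0,2):-1/XOX/XO./OX.*, (1,2):-1/XO./XOX/OX., (2,2):-1/XO./XO./OXX
[XOX/XO./OX.] O move#3: (1,2):+1/XOX/XOO/OX.*, (2,2):-1/XOX/XO./OXO
[XOX/XOO/OX.] end (terminal -1, X#4); searched XO./X../OX. to 4

O's best at [XO./X../OX.]: (1,1)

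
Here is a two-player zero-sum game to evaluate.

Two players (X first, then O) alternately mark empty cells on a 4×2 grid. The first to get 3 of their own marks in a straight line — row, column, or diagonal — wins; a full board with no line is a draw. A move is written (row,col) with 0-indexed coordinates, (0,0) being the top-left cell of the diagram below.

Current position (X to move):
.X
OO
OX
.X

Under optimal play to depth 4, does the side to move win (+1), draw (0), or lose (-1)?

value(.X/OO/OX/.X, X) = -1

p1 X@[.X/OO/OX/.X]: (0,0)[XX/OO/OX/.X]-1* (3,0)[.X/OO/OX/XX]-1
p2 O@[XX/OO/OX/.X]: (3,0)[XX/OO/OX/OX]+1*
p3 X@[XX/OO/OX/OX] terminal -1; root [.X/OO/OX/.X] d4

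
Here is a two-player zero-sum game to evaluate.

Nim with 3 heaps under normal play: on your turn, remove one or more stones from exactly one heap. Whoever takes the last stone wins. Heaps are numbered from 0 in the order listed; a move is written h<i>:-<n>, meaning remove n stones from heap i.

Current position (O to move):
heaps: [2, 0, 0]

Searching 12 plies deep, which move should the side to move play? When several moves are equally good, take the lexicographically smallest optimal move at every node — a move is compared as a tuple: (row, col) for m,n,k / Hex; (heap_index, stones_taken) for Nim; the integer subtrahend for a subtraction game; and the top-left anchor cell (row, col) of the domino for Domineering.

O's best at [(2,0,0)]: h0:-2

[(2,0,0)] O move#1: h0:-1:-1/(1,0,0), h0:-2:+1/(0,0,0)*
[(0,0,0)] end (terminal -1, X#2); searched (2,0,0) to 12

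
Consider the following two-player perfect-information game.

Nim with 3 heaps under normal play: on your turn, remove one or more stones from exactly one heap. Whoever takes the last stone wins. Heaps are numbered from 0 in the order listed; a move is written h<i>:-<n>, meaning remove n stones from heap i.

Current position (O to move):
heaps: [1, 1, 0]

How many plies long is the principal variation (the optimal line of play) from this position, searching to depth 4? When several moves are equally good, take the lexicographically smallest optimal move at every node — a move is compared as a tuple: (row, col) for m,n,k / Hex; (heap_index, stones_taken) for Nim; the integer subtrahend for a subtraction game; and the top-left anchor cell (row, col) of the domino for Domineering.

[(1,1,0)] O move#1: h0:-1:-1/(0,1,0)*, h1:-1:-1/(1,0,0)
[(0,1,0)] X move#2: h1:-1:+1/(0,0,0)*
[(0,0,0)] end (terminal -1, O#3); searched (1,1,0) to 4

PV length from [(1,1,0)]: 2 plies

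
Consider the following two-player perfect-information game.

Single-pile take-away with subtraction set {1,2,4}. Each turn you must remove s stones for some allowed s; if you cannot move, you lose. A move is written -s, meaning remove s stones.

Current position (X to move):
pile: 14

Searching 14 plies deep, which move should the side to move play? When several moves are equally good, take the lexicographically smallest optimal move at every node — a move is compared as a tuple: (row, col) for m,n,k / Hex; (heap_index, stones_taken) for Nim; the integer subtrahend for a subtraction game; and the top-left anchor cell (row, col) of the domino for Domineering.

X's best at [14]: -2

[14] X move#1: -1:-1/13, -2:+1/12*, -4:-1/10
[12] O move#2: -1:-1/11*, -2:-1/10, -4:-1/8
[11] X move#3: -1:-1/10, -2:+1/9*, -4:-1/7
[9] O move#4: -1:-1/8*, -2:-1/7, -4:-1/5
[8] X move#5: -1:-1/7, -2:+1/6*, -4:-1/4
[6] O move#6: -1:-1/5*, -2:-1/4, -4:-1/2
[5] X move#7: -1:-1/4, -2:+1/3*, -4:-1/1
[3] O move#8: -1:-1/2*, -2:-1/1
[2] X move#9: -1:-1/1, -2:+1/0*
[0] end (terminal -1, O#10); searched 14 to 14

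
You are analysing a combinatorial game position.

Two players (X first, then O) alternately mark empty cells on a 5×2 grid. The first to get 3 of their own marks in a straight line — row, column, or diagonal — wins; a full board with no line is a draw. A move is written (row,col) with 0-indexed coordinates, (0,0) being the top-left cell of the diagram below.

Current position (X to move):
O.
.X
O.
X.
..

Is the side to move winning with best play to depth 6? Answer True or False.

[O./.X/O./X./..] X move#1: (0,1):-1/OX/.X/O./X./.., (1,0):+0/O./XX/O./X./..*, (2,1):-1/O./.X/OX/X./.., (3,1):-1/O./.X/O./XX/.., (4,0):-1/O./.X/O./X./X., (4,1):-1/O./.X/O./X./.X
[O./XX/O./X./..] O move#2: (0,1):+0/OO/XX/O./X./..*, (2,1):+0/O./XX/OO/X./.., (3,1):+0/O./XX/O./XO/.., (4,0):-1/O./XX/O./X./O., (4,1):-1/O./XX/O./X./.O
[OO/XX/O./X./..] X move#3: (2,1):+0/OO/XX/OX/X./..*, (3,1):+0/OO/XX/O./XX/.., (4,0):+0/OO/XX/O./X./X., (4,1):+0/OO/XX/O./X./.X
[OO/XX/OX/X./..] O move#4: (3,1):+0/OO/XX/OX/XO/..*, (4,0):-1/OO/XX/OX/X./O., (4,1):-1/OO/XX/OX/X./.O
[OO/XX/OX/XO/..] X move#5: (4,0):+0/OO/XX/OX/XO/X.*, (4,1):+0/OO/XX/OX/XO/.X
[OO/XX/OX/XO/X.] O move#6: (4,1):+0/OO/XX/OX/XO/XO*
[OO/XX/OX/XO/XO] end (terminal +0, X#7); searched O./.X/O./X./.. to 6

X winning at [O./.X/O./X./..]: False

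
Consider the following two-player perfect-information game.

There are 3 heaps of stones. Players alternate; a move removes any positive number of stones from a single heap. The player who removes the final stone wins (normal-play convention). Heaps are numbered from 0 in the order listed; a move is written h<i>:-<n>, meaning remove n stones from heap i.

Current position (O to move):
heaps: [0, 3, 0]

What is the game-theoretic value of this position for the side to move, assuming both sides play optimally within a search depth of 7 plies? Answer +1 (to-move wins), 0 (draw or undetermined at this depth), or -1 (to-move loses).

value((0,3,0), O) = +1

[(0,3,0)] O move#1: h1:-1:-1/(0,2,0), h1:-2:-1/(0,1,0), h1:-3:+1/(0,0,0)*
[(0,0,0)] end (terminal -1, X#2); searched (0,3,0) to 7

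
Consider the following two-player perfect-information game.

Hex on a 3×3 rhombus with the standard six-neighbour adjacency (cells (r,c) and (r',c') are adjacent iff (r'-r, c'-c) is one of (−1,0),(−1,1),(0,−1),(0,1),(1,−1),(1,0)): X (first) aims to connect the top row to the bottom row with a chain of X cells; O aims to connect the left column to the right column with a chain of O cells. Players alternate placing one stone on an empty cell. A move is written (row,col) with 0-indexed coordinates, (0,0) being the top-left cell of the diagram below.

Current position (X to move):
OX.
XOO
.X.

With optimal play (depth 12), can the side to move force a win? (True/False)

[OX./XOO/.X.] X move#1: (0,2):-1/OXX/XOO/.X., (2,0):+1/OX./XOO/XX.*, (2,2):-1/OX./XOO/.XX
[OX./XOO/XX.] end (terminal -1, O#2); searched OX./XOO/.X. to 12

X winning at [OX./XOO/.X.]: True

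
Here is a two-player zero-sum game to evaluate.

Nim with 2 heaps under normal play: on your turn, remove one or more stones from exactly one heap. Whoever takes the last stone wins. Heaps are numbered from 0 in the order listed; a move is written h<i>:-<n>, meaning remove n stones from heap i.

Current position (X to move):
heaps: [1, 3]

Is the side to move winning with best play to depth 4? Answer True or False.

p1 X@[(1,3)]: h0:-1[(0,3)]-1 h1:-1[(1,2)]-1 h1:-2[(1,1)]+1* h1:-3[(1,0)]-1
p2 O@[(1,1)]: h0:-1[(0,1)]-1* h1:-1[(1,0)]-1
p3 X@[(0,1)]: h1:-1[(0,0)]+1*
p4 O@[(0,0)] terminal -1; root [(1,3)] d4

X winning at [(1,3)]: True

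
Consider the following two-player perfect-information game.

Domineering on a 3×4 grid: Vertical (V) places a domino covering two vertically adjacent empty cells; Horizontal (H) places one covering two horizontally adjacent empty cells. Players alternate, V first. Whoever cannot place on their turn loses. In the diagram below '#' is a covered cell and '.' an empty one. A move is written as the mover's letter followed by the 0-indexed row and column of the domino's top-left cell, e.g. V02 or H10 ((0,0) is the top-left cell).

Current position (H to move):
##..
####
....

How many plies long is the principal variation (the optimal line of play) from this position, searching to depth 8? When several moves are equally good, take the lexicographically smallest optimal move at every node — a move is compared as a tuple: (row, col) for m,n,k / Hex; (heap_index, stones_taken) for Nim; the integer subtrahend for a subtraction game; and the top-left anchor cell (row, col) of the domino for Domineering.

p1 H@[##../####/....]: H02[####/####/....]+1* H20[##../####/##..]+1 H21[##../####/.##.]+1 H22[##../####/..##]+1
p2 V@[####/####/....] terminal -1; root [##../####/....] d8

PV length from [##../####/....]: 1 ply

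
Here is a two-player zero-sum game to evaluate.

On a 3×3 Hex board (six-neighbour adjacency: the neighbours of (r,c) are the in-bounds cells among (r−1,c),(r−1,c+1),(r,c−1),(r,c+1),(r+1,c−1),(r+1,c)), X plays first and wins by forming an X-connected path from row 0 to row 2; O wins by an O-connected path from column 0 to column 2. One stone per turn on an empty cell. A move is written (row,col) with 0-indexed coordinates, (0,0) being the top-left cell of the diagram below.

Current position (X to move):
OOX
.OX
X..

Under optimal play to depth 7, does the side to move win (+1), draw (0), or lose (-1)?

p1 X@[OOX/.OX/X..]: (1,0)[OOX/XOX/X..]+1* (2,1)[OOX/.OX/XX.]+1 (2,2)[OOX/.OX/X.X]+1
p2 O@[OOX/XOX/X..]: (2,1)[OOX/XOX/XO.]-1* (2,2)[OOX/XOX/X.O]-1
p3 X@[OOX/XOX/XO.]: (2,2)[OOX/XOX/XOX]+1*
p4 O@[OOX/XOX/XOX] terminal -1; root [OOX/.OX/X..] d7

value(OOX/.OX/X.., X) = +1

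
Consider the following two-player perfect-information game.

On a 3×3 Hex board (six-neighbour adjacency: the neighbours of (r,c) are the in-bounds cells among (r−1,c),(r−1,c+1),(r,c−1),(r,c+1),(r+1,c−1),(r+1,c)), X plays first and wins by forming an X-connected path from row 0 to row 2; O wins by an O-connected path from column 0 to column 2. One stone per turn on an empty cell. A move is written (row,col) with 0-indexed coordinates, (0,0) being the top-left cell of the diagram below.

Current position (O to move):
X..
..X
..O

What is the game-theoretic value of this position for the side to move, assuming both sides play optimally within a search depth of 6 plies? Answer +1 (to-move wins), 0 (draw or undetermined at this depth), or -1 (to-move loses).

ply 1, O at X../..X/..O | (0,1)=-1→XO./..X/..O; (0,2)=-1→X.O/..X/..O; (1,0)=-1→X../O.X/..O; (1,1)=+1→X../.OX/..O*; (2,0)=-1→X../..X/O.O; (2,1)=-1→X../..X/.OO
ply 2, X at X../.OX/..O | (0,1)=-1→XX./.OX/..O*; (0,2)=-1→X.X/.OX/..O; (1,0)=-1→X../XOX/..O; (2,0)=-1→X../.OX/X.O; (2,1)=-1→X../.OX/.XO
ply 3, O at XX./.OX/..O | (0,2)=+1→XXO/.OX/..O*; (1,0)=+1→XX./OOX/..O; (2,0)=+1→XX./.OX/O.O; (2,1)=+1→XX./.OX/.OO
ply 4, X at XXO/.OX/..O | (1,0)=-1→XXO/XOX/..O*; (2,0)=-1→XXO/.OX/X.O; (2,1)=-1→XXO/.OX/.XO
ply 5, O at XXO/XOX/..O | (2,0)=+1→XXO/XOX/O.O*; (2,1)=-1→XXO/XOX/.OO
ply 6: XXO/XOX/O.O is terminal -1 (X); from X../..X/..O depth 6

value(X../..X/..O, O) = +1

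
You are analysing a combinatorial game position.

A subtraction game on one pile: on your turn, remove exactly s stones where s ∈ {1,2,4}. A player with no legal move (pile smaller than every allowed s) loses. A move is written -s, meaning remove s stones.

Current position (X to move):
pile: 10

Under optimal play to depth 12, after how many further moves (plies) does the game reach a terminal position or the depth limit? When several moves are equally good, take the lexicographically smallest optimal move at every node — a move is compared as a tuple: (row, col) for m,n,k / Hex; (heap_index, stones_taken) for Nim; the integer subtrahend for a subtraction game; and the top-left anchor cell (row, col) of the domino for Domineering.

PV length from [10]: 7 plies

[10] X move#1: -1:+1/9*, -2:-1/8, -4:+1/6
[9] O move#2: -1:-1/8*, -2:-1/7, -4:-1/5
[8] X move#3: -1:-1/7, -2:+1/6*, -4:-1/4
[6] O move#4: -1:-1/5*, -2:-1/4, -4:-1/2
[5] X move#5: -1:-1/4, -2:+1/3*, -4:-1/1
[3] O move#6: -1:-1/2*, -2:-1/1
[2] X move#7: -1:-1/1, -2:+1/0*
[0] end (terminal -1, O#8); searched 10 to 12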